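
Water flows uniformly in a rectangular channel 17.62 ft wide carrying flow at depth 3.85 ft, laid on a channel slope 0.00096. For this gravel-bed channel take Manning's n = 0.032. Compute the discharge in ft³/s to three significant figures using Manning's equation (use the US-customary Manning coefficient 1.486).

A = b·y = 17.62 × 3.85 = 67.84 ft²
P = b + 2y = 17.62 + 2×3.85 = 25.32 ft
R = A/P = 67.84/25.32 = 2.679 ft
Q = (1.486/n)·A·R^(2/3)·S^(1/2) = (1.486/0.032) × 67.84 × 2.679^(2/3) × 0.00096^(1/2) = 188.3 ft³/s

188 ft³/s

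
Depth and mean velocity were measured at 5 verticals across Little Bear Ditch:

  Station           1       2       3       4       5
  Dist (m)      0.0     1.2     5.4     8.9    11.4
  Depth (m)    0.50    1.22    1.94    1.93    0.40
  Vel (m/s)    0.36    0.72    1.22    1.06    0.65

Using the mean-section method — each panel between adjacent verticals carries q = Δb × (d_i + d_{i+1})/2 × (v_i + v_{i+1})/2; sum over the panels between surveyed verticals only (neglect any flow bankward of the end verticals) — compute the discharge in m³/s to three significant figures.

17.2 m³/s

Panel 1-2: Δb = 1.2 m, d̄ = (0.50+1.22)/2 = 0.86, v̄ = (0.36+0.72)/2 = 0.54 → q = 1.2×0.86×0.54 = 0.5573 m³/s
Panel 2-3: Δb = 4.2 m, d̄ = (1.22+1.94)/2 = 1.58, v̄ = (0.72+1.22)/2 = 0.97 → q = 4.2×1.58×0.97 = 6.437 m³/s
Panel 3-4: Δb = 3.5 m, d̄ = (1.94+1.93)/2 = 1.935, v̄ = (1.22+1.06)/2 = 1.14 → q = 3.5×1.935×1.14 = 7.721 m³/s
Panel 4-5: Δb = 2.5 m, d̄ = (1.93+0.40)/2 = 1.165, v̄ = (1.06+0.65)/2 = 0.855 → q = 2.5×1.165×0.855 = 2.490 m³/s
Q = Σ q = 17.21 m³/s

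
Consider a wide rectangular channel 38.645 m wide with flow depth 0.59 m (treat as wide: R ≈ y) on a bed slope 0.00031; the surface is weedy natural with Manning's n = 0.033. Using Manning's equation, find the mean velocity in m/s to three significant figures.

0.375 m/s

A = b·y = 38.645 × 0.59 = 22.80 m²
Wide channel: R ≈ y = 0.59 m
Q = (1/n)·A·R^(2/3)·S^(1/2) = (1/0.033) × 22.80 × 0.5900^(2/3) × 0.00031^(1/2) = 8.557 m³/s
V = Q/A = 8.557/22.80 = 0.3753 m/s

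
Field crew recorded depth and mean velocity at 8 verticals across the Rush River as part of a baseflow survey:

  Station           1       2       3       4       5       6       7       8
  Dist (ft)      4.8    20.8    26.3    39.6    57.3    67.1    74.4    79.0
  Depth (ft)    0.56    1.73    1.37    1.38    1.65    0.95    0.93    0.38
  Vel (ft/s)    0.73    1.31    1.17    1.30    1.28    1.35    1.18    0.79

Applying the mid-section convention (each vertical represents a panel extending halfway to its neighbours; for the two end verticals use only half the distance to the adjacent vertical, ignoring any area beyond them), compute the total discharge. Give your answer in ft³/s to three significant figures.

w_1 = (20.8 − 4.8)/2 = 8 ft; q_1 = 0.73 × 0.56 × 8 = 3.270 ft³/s
w_2 = (26.3 − 4.8)/2 = 10.75 ft; q_2 = 1.31 × 1.73 × 10.75 = 24.36 ft³/s
w_3 = (39.6 − 20.8)/2 = 9.4 ft; q_3 = 1.17 × 1.37 × 9.4 = 15.07 ft³/s
w_4 = (57.3 − 26.3)/2 = 15.5 ft; q_4 = 1.30 × 1.38 × 15.5 = 27.81 ft³/s
w_5 = (67.1 − 39.6)/2 = 13.75 ft; q_5 = 1.28 × 1.65 × 13.75 = 29.04 ft³/s
w_6 = (74.4 − 57.3)/2 = 8.55 ft; q_6 = 1.35 × 0.95 × 8.55 = 10.97 ft³/s
w_7 = (79.0 − 67.1)/2 = 5.95 ft; q_7 = 1.18 × 0.93 × 5.95 = 6.530 ft³/s
w_8 = (79.0 − 74.4)/2 = 2.3 ft; q_8 = 0.79 × 0.38 × 2.3 = 0.6905 ft³/s
Q = Σ qᵢ = 117.7 ft³/s

118 ft³/s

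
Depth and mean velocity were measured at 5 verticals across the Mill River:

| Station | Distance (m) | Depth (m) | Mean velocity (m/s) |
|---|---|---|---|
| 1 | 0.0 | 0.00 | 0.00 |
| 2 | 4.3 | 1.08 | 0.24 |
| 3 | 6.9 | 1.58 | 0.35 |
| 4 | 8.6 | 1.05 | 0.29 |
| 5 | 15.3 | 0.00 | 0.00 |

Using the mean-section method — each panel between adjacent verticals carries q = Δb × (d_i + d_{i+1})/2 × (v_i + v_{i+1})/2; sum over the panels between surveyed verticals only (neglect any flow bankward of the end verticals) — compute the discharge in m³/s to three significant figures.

2.52 m³/s

Panel 1-2: Δb = 4.3 m, d̄ = (0.00+1.08)/2 = 0.54, v̄ = (0.00+0.24)/2 = 0.12 → q = 4.3×0.54×0.12 = 0.2786 m³/s
Panel 2-3: Δb = 2.6 m, d̄ = (1.08+1.58)/2 = 1.33, v̄ = (0.24+0.35)/2 = 0.295 → q = 2.6×1.33×0.295 = 1.020 m³/s
Panel 3-4: Δb = 1.7 m, d̄ = (1.58+1.05)/2 = 1.315, v̄ = (0.35+0.29)/2 = 0.32 → q = 1.7×1.315×0.32 = 0.7154 m³/s
Panel 4-5: Δb = 6.7 m, d̄ = (1.05+0.00)/2 = 0.525, v̄ = (0.29+0.00)/2 = 0.145 → q = 6.7×0.525×0.145 = 0.5100 m³/s
Q = Σ q = 2.524 m³/s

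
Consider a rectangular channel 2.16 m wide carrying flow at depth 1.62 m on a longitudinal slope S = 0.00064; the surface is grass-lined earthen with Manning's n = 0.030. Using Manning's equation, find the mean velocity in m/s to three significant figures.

0.631 m/s

A = b·y = 2.16 × 1.62 = 3.499 m²
P = b + 2y = 2.16 + 2×1.62 = 5.400 m
R = A/P = 3.499/5.400 = 0.6480 m
Q = (1/n)·A·R^(2/3)·S^(1/2) = (1/0.030) × 3.499 × 0.6480^(2/3) × 0.00064^(1/2) = 2.210 m³/s
V = Q/A = 2.210/3.499 = 0.6315 m/s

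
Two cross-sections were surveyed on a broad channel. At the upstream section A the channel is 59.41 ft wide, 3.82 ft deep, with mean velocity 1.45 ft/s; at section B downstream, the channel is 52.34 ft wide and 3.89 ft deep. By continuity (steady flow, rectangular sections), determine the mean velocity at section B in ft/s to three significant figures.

1.62 ft/s

Q = A₁V₁ = (59.41×3.82) × 1.45 = 329.1 ft³/s
A₂ = 52.34 × 3.89 = 203.6 ft²
V₂ = Q/A₂ = 329.1/203.6 = 1.616 ft/s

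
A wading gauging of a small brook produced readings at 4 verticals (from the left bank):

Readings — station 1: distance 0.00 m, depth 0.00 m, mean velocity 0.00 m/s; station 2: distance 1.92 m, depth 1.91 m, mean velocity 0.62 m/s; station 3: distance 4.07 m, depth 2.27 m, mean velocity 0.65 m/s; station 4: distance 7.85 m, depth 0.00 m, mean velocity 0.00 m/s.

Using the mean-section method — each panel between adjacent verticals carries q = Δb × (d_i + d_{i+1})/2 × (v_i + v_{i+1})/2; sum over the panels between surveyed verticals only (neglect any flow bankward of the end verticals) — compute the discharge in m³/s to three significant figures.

Panel 1-2: Δb = 1.92 m, d̄ = (0.00+1.91)/2 = 0.955, v̄ = (0.00+0.62)/2 = 0.31 → q = 1.92×0.955×0.31 = 0.5684 m³/s
Panel 2-3: Δb = 2.15 m, d̄ = (1.91+2.27)/2 = 2.09, v̄ = (0.62+0.65)/2 = 0.635 → q = 2.15×2.09×0.635 = 2.853 m³/s
Panel 3-4: Δb = 3.78 m, d̄ = (2.27+0.00)/2 = 1.135, v̄ = (0.65+0.00)/2 = 0.325 → q = 3.78×1.135×0.325 = 1.394 m³/s
Q = Σ q = 4.816 m³/s

4.82 m³/s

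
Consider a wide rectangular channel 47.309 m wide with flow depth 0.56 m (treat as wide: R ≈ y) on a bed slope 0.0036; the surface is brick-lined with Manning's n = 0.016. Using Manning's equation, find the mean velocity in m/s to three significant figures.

2.55 m/s

A = b·y = 47.309 × 0.56 = 26.49 m²
Wide channel: R ≈ y = 0.56 m
Q = (1/n)·A·R^(2/3)·S^(1/2) = (1/0.016) × 26.49 × 0.5600^(2/3) × 0.0036^(1/2) = 67.50 m³/s
V = Q/A = 67.50/26.49 = 2.548 m/s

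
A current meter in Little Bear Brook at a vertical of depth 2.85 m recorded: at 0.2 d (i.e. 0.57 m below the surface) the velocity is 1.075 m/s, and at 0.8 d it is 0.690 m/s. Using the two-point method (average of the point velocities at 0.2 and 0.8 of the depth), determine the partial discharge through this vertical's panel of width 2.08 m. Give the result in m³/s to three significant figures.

5.23 m³/s

v̄ = (1.075 + 0.690) / 2 = 0.8825 m/s
q = v̄ × d × w = 0.8825 × 2.85 × 2.08 = 5.231 m³/s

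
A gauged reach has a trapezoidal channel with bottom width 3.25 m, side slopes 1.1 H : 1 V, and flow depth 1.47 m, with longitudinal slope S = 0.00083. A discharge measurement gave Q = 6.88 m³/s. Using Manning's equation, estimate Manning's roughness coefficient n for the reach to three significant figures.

0.0287

A = (b + z·y)·y = (3.25 + 1.1×1.47)×1.47 = 7.154 m²
P = b + 2y√(1+z²) = 3.25 + 2×1.47×√(1+1.1²) = 7.621 m
R = A/P = 7.154/7.621 = 0.9388 m
n = (1/Q)·A·R^(2/3)·S^(1/2) = (1/6.88) × 7.154 × 0.9588 × 0.02881 = 0.02872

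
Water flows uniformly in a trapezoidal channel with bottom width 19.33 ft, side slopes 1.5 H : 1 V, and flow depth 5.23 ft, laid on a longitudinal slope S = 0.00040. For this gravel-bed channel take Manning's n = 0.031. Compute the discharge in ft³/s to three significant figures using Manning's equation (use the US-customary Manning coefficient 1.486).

A = (b + z·y)·y = (19.33 + 1.5×5.23)×5.23 = 142.1 ft²
P = b + 2y√(1+z²) = 19.33 + 2×5.23×√(1+1.5²) = 38.19 ft
R = A/P = 142.1/38.19 = 3.722 ft
Q = (1.486/n)·A·R^(2/3)·S^(1/2) = (1.486/0.031) × 142.1 × 3.722^(2/3) × 0.00040^(1/2) = 327.2 ft³/s

327 ft³/s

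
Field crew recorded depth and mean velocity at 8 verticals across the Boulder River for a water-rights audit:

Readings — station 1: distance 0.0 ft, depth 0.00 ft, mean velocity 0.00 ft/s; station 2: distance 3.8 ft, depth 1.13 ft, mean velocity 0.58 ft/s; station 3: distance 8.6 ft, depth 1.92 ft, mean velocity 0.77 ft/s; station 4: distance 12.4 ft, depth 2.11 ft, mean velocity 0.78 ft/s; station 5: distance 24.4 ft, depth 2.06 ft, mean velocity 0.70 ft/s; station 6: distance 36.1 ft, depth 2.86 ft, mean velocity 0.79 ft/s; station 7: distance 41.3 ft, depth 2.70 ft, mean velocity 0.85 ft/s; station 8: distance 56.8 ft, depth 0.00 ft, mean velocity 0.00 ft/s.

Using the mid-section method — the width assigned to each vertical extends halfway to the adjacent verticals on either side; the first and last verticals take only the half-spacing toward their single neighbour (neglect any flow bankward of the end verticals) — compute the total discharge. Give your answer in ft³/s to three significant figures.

w_2 = (8.6 − 0.0)/2 = 4.3 ft; q_2 = 0.58 × 1.13 × 4.3 = 2.818 ft³/s
w_3 = (12.4 − 3.8)/2 = 4.3 ft; q_3 = 0.77 × 1.92 × 4.3 = 6.357 ft³/s
w_4 = (24.4 − 8.6)/2 = 7.9 ft; q_4 = 0.78 × 2.11 × 7.9 = 13.00 ft³/s
w_5 = (36.1 − 12.4)/2 = 11.85 ft; q_5 = 0.70 × 2.06 × 11.85 = 17.09 ft³/s
w_6 = (41.3 − 24.4)/2 = 8.45 ft; q_6 = 0.79 × 2.86 × 8.45 = 19.09 ft³/s
w_7 = (56.8 − 36.1)/2 = 10.35 ft; q_7 = 0.85 × 2.70 × 10.35 = 23.75 ft³/s
Stations 1, 8 contribute zero (depth or velocity is 0).
Q = Σ qᵢ = 82.11 ft³/s

82.1 ft³/s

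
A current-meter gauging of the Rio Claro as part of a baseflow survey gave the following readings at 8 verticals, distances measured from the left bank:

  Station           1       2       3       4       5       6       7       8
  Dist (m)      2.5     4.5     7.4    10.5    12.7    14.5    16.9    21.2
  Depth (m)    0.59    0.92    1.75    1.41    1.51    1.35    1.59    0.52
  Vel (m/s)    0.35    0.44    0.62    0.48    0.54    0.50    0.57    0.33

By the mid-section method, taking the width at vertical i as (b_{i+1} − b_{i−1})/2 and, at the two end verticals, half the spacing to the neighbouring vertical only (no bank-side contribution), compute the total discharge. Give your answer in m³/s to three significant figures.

12.7 m³/s

w_1 = (4.5 − 2.5)/2 = 1 m; q_1 = 0.35 × 0.59 × 1 = 0.2065 m³/s
w_2 = (7.4 − 2.5)/2 = 2.45 m; q_2 = 0.44 × 0.92 × 2.45 = 0.9918 m³/s
w_3 = (10.5 − 4.5)/2 = 3 m; q_3 = 0.62 × 1.75 × 3 = 3.255 m³/s
w_4 = (12.7 − 7.4)/2 = 2.65 m; q_4 = 0.48 × 1.41 × 2.65 = 1.794 m³/s
w_5 = (14.5 − 10.5)/2 = 2 m; q_5 = 0.54 × 1.51 × 2 = 1.631 m³/s
w_6 = (16.9 − 12.7)/2 = 2.1 m; q_6 = 0.50 × 1.35 × 2.1 = 1.418 m³/s
w_7 = (21.2 − 14.5)/2 = 3.35 m; q_7 = 0.57 × 1.59 × 3.35 = 3.036 m³/s
w_8 = (21.2 − 16.9)/2 = 2.15 m; q_8 = 0.33 × 0.52 × 2.15 = 0.3689 m³/s
Q = Σ qᵢ = 12.70 m³/s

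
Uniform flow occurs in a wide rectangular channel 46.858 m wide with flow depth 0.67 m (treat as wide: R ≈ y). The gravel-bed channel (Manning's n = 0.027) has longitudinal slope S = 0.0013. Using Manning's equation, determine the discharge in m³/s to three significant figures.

32.1 m³/s

A = b·y = 46.858 × 0.67 = 31.39 m²
Wide channel: R ≈ y = 0.67 m
Q = (1/n)·A·R^(2/3)·S^(1/2) = (1/0.027) × 31.39 × 0.6700^(2/3) × 0.0013^(1/2) = 32.10 m³/s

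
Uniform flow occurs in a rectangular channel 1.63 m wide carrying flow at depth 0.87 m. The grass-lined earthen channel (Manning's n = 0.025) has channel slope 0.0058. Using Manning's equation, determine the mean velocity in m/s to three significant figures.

A = b·y = 1.63 × 0.87 = 1.418 m²
P = b + 2y = 1.63 + 2×0.87 = 3.370 m
R = A/P = 1.418/3.370 = 0.4208 m
Q = (1/n)·A·R^(2/3)·S^(1/2) = (1/0.025) × 1.418 × 0.4208^(2/3) × 0.0058^(1/2) = 2.426 m³/s
V = Q/A = 2.426/1.418 = 1.711 m/s

1.71 m/s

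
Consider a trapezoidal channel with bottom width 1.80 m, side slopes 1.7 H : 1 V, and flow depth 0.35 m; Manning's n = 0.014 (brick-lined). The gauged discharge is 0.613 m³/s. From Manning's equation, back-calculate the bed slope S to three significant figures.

0.000620

A = (b + z·y)·y = (1.80 + 1.7×0.35)×0.35 = 0.8383 m²
P = b + 2y√(1+z²) = 1.80 + 2×0.35×√(1+1.7²) = 3.181 m
R = A/P = 0.8383/3.181 = 0.2635 m
S = (Q·n / (1·A·R^(2/3)))² = (0.613×0.014 / (1×0.8383×0.4111))² = 0.0006203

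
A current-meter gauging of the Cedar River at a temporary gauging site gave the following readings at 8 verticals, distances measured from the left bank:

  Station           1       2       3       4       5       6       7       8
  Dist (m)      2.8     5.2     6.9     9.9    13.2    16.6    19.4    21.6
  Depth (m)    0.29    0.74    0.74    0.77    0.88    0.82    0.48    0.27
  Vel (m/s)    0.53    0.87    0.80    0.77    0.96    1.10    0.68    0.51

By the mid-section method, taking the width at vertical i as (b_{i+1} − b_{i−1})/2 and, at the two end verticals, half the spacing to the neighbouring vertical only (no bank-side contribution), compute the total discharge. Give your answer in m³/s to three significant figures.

11.4 m³/s

w_1 = (5.2 − 2.8)/2 = 1.2 m; q_1 = 0.53 × 0.29 × 1.2 = 0.1844 m³/s
w_2 = (6.9 − 2.8)/2 = 2.05 m; q_2 = 0.87 × 0.74 × 2.05 = 1.320 m³/s
w_3 = (9.9 − 5.2)/2 = 2.35 m; q_3 = 0.80 × 0.74 × 2.35 = 1.391 m³/s
w_4 = (13.2 − 6.9)/2 = 3.15 m; q_4 = 0.77 × 0.77 × 3.15 = 1.868 m³/s
w_5 = (16.6 − 9.9)/2 = 3.35 m; q_5 = 0.96 × 0.88 × 3.35 = 2.830 m³/s
w_6 = (19.4 − 13.2)/2 = 3.1 m; q_6 = 1.10 × 0.82 × 3.1 = 2.796 m³/s
w_7 = (21.6 − 16.6)/2 = 2.5 m; q_7 = 0.68 × 0.48 × 2.5 = 0.8160 m³/s
w_8 = (21.6 − 19.4)/2 = 1.1 m; q_8 = 0.51 × 0.27 × 1.1 = 0.1515 m³/s
Q = Σ qᵢ = 11.36 m³/s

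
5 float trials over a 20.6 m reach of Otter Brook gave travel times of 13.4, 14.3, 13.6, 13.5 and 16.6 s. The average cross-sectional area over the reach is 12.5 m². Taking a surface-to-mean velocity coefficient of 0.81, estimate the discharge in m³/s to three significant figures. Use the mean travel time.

t̄ = (13.4 + 14.3 + 13.6 + 13.5 + 16.6) / 5 = 14.28 s
v_surface = L / t̄ = 20.6 / 14.28 = 1.443 m/s
v_mean = 0.81 × 1.443 = 1.168 m/s
Q = A × v_mean = 12.5 × 1.168 = 14.61 m³/s

14.6 m³/s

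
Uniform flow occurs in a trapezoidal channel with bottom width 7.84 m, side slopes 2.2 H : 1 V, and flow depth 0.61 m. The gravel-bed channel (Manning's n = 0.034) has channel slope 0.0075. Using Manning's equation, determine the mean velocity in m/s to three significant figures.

A = (b + z·y)·y = (7.84 + 2.2×0.61)×0.61 = 5.601 m²
P = b + 2y√(1+z²) = 7.84 + 2×0.61×√(1+2.2²) = 10.79 m
R = A/P = 5.601/10.79 = 0.5192 m
Q = (1/n)·A·R^(2/3)·S^(1/2) = (1/0.034) × 5.601 × 0.5192^(2/3) × 0.0075^(1/2) = 9.216 m³/s
V = Q/A = 9.216/5.601 = 1.645 m/s

1.65 m/s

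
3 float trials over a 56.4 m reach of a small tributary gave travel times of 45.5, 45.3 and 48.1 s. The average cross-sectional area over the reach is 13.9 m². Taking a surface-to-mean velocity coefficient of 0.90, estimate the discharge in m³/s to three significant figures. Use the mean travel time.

15.2 m³/s

t̄ = (45.5 + 45.3 + 48.1) / 3 = 46.3 s
v_surface = L / t̄ = 56.4 / 46.3 = 1.218 m/s
v_mean = 0.90 × 1.218 = 1.096 m/s
Q = A × v_mean = 13.9 × 1.096 = 15.24 m³/s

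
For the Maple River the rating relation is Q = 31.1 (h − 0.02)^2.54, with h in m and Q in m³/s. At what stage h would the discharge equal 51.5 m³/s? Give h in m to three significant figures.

1.24 m

h − h₀ = (Q/C)^(1/b) = (51.5/31.1)^(1/2.54) = 1.220 m
h = 0.02 + 1.220 = 1.240 m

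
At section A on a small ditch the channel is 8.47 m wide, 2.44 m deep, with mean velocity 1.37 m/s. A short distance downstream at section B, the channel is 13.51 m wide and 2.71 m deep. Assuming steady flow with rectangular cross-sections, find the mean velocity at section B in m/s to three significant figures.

0.773 m/s

Q = A₁V₁ = (8.47×2.44) × 1.37 = 28.31 m³/s
A₂ = 13.51 × 2.71 = 36.61 m²
V₂ = Q/A₂ = 28.31/36.61 = 0.7733 m/s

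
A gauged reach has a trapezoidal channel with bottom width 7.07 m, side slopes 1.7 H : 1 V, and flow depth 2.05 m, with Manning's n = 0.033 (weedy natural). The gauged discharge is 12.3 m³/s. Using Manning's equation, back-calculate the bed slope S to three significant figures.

0.000219

A = (b + z·y)·y = (7.07 + 1.7×2.05)×2.05 = 21.64 m²
P = b + 2y√(1+z²) = 7.07 + 2×2.05×√(1+1.7²) = 15.16 m
R = A/P = 21.64/15.16 = 1.428 m
S = (Q·n / (1·A·R^(2/3)))² = (12.3×0.033 / (1×21.64×1.268))² = 0.0002189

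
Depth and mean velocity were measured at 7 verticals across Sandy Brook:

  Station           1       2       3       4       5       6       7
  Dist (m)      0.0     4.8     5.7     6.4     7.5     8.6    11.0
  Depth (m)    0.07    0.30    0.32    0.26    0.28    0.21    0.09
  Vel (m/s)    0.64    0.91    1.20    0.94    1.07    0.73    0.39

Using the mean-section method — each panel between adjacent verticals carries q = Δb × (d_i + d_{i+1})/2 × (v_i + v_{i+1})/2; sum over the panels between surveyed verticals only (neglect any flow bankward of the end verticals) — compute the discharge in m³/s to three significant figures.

Panel 1-2: Δb = 4.8 m, d̄ = (0.07+0.30)/2 = 0.185, v̄ = (0.64+0.91)/2 = 0.775 → q = 4.8×0.185×0.775 = 0.6882 m³/s
Panel 2-3: Δb = 0.9 m, d̄ = (0.30+0.32)/2 = 0.31, v̄ = (0.91+1.20)/2 = 1.055 → q = 0.9×0.31×1.055 = 0.2943 m³/s
Panel 3-4: Δb = 0.7 m, d̄ = (0.32+0.26)/2 = 0.29, v̄ = (1.20+0.94)/2 = 1.07 → q = 0.7×0.29×1.07 = 0.2172 m³/s
Panel 4-5: Δb = 1.1 m, d̄ = (0.26+0.28)/2 = 0.27, v̄ = (0.94+1.07)/2 = 1.005 → q = 1.1×0.27×1.005 = 0.2985 m³/s
Panel 5-6: Δb = 1.1 m, d̄ = (0.28+0.21)/2 = 0.245, v̄ = (1.07+0.73)/2 = 0.9 → q = 1.1×0.245×0.9 = 0.2426 m³/s
Panel 6-7: Δb = 2.4 m, d̄ = (0.21+0.09)/2 = 0.15, v̄ = (0.73+0.39)/2 = 0.56 → q = 2.4×0.15×0.56 = 0.2016 m³/s
Q = Σ q = 1.942 m³/s

1.94 m³/s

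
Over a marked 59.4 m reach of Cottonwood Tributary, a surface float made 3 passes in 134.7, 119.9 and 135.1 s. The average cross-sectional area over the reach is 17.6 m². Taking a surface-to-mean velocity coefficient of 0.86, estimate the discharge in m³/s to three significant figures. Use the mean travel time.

6.92 m³/s

t̄ = (134.7 + 119.9 + 135.1) / 3 = 129.9 s
v_surface = L / t̄ = 59.4 / 129.9 = 0.4573 m/s
v_mean = 0.86 × 0.4573 = 0.3933 m/s
Q = A × v_mean = 17.6 × 0.3933 = 6.921 m³/s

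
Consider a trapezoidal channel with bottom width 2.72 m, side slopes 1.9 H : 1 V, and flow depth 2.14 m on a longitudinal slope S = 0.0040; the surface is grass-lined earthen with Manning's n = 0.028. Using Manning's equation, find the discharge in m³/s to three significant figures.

37.4 m³/s

A = (b + z·y)·y = (2.72 + 1.9×2.14)×2.14 = 14.52 m²
P = b + 2y√(1+z²) = 2.72 + 2×2.14×√(1+1.9²) = 11.91 m
R = A/P = 14.52/11.91 = 1.219 m
Q = (1/n)·A·R^(2/3)·S^(1/2) = (1/0.028) × 14.52 × 1.219^(2/3) × 0.0040^(1/2) = 37.44 m³/s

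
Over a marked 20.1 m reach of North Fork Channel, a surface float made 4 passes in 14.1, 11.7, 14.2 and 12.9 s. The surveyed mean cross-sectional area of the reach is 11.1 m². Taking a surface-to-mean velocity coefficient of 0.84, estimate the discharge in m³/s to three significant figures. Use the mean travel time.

14.2 m³/s

t̄ = (14.1 + 11.7 + 14.2 + 12.9) / 4 = 13.225 s
v_surface = L / t̄ = 20.1 / 13.225 = 1.520 m/s
v_mean = 0.84 × 1.520 = 1.277 m/s
Q = A × v_mean = 11.1 × 1.277 = 14.17 m³/s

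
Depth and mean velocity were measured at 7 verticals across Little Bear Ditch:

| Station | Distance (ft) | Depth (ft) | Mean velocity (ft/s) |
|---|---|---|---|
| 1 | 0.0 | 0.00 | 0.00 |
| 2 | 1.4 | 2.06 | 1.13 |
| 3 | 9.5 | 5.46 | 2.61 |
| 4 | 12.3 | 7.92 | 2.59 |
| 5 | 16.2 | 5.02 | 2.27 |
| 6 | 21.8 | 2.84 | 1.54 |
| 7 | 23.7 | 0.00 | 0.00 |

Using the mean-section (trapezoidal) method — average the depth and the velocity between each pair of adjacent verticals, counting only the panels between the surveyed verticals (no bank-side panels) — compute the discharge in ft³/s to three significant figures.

212 ft³/s

Panel 1-2: Δb = 1.4 ft, d̄ = (0.00+2.06)/2 = 1.03, v̄ = (0.00+1.13)/2 = 0.565 → q = 1.4×1.03×0.565 = 0.8147 ft³/s
Panel 2-3: Δb = 8.1 ft, d̄ = (2.06+5.46)/2 = 3.76, v̄ = (1.13+2.61)/2 = 1.87 → q = 8.1×3.76×1.87 = 56.95 ft³/s
Panel 3-4: Δb = 2.8 ft, d̄ = (5.46+7.92)/2 = 6.69, v̄ = (2.61+2.59)/2 = 2.6 → q = 2.8×6.69×2.6 = 48.70 ft³/s
Panel 4-5: Δb = 3.9 ft, d̄ = (7.92+5.02)/2 = 6.47, v̄ = (2.59+2.27)/2 = 2.43 → q = 3.9×6.47×2.43 = 61.32 ft³/s
Panel 5-6: Δb = 5.6 ft, d̄ = (5.02+2.84)/2 = 3.93, v̄ = (2.27+1.54)/2 = 1.905 → q = 5.6×3.93×1.905 = 41.93 ft³/s
Panel 6-7: Δb = 1.9 ft, d̄ = (2.84+0.00)/2 = 1.42, v̄ = (1.54+0.00)/2 = 0.77 → q = 1.9×1.42×0.77 = 2.077 ft³/s
Q = Σ q = 211.8 ft³/s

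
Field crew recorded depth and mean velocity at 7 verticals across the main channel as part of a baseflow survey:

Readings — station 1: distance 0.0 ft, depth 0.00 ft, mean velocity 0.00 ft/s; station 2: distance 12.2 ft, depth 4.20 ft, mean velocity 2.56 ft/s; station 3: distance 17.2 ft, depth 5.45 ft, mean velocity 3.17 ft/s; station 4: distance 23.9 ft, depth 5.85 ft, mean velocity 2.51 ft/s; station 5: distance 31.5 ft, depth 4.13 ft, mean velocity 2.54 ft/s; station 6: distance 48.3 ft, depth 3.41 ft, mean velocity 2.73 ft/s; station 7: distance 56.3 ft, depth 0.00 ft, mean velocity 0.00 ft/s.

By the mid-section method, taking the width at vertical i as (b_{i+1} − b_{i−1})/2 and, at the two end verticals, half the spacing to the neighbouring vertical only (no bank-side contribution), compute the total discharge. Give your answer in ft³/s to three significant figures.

542 ft³/s

w_2 = (17.2 − 0.0)/2 = 8.6 ft; q_2 = 2.56 × 4.20 × 8.6 = 92.47 ft³/s
w_3 = (23.9 − 12.2)/2 = 5.85 ft; q_3 = 3.17 × 5.45 × 5.85 = 101.1 ft³/s
w_4 = (31.5 − 17.2)/2 = 7.15 ft; q_4 = 2.51 × 5.85 × 7.15 = 105.0 ft³/s
w_5 = (48.3 − 23.9)/2 = 12.2 ft; q_5 = 2.54 × 4.13 × 12.2 = 128.0 ft³/s
w_6 = (56.3 − 31.5)/2 = 12.4 ft; q_6 = 2.73 × 3.41 × 12.4 = 115.4 ft³/s
Stations 1, 7 contribute zero (depth or velocity is 0).
Q = Σ qᵢ = 541.9 ft³/s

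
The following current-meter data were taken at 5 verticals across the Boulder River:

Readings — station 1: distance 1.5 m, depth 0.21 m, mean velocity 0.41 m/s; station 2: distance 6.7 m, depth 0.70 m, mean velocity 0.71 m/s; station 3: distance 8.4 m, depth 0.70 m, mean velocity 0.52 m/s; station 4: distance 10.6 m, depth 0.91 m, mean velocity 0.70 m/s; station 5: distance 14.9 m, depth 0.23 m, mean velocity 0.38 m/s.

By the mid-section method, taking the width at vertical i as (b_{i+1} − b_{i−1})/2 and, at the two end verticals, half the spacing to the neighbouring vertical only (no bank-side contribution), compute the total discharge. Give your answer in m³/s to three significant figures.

w_1 = (6.7 − 1.5)/2 = 2.6 m; q_1 = 0.41 × 0.21 × 2.6 = 0.2239 m³/s
w_2 = (8.4 − 1.5)/2 = 3.45 m; q_2 = 0.71 × 0.70 × 3.45 = 1.715 m³/s
w_3 = (10.6 − 6.7)/2 = 1.95 m; q_3 = 0.52 × 0.70 × 1.95 = 0.7098 m³/s
w_4 = (14.9 − 8.4)/2 = 3.25 m; q_4 = 0.70 × 0.91 × 3.25 = 2.070 m³/s
w_5 = (14.9 − 10.6)/2 = 2.15 m; q_5 = 0.38 × 0.23 × 2.15 = 0.1879 m³/s
Q = Σ qᵢ = 4.906 m³/s

4.91 m³/s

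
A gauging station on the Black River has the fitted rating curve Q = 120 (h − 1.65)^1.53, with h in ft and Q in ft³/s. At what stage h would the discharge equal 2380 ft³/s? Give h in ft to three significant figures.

h − h₀ = (Q/C)^(1/b) = (2380/120)^(1/1.53) = 7.046 ft
h = 1.65 + 7.046 = 8.696 ft

8.70 ft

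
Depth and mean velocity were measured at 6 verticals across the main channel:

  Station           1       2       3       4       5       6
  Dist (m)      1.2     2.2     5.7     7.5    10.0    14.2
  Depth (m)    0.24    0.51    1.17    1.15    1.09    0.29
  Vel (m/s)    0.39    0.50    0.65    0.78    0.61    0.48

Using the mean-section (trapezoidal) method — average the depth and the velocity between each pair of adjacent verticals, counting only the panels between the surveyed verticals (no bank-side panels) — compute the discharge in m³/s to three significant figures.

Panel 1-2: Δb = 1 m, d̄ = (0.24+0.51)/2 = 0.375, v̄ = (0.39+0.50)/2 = 0.445 → q = 1×0.375×0.445 = 0.1669 m³/s
Panel 2-3: Δb = 3.5 m, d̄ = (0.51+1.17)/2 = 0.84, v̄ = (0.50+0.65)/2 = 0.575 → q = 3.5×0.84×0.575 = 1.691 m³/s
Panel 3-4: Δb = 1.8 m, d̄ = (1.17+1.15)/2 = 1.16, v̄ = (0.65+0.78)/2 = 0.715 → q = 1.8×1.16×0.715 = 1.493 m³/s
Panel 4-5: Δb = 2.5 m, d̄ = (1.15+1.09)/2 = 1.12, v̄ = (0.78+0.61)/2 = 0.695 → q = 2.5×1.12×0.695 = 1.946 m³/s
Panel 5-6: Δb = 4.2 m, d̄ = (1.09+0.29)/2 = 0.69, v̄ = (0.61+0.48)/2 = 0.545 → q = 4.2×0.69×0.545 = 1.579 m³/s
Q = Σ q = 6.876 m³/s

6.88 m³/s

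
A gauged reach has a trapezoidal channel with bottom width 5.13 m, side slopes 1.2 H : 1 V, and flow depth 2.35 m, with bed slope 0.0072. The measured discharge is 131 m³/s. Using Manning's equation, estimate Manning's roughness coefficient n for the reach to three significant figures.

0.0158

A = (b + z·y)·y = (5.13 + 1.2×2.35)×2.35 = 18.68 m²
P = b + 2y√(1+z²) = 5.13 + 2×2.35×√(1+1.2²) = 12.47 m
R = A/P = 18.68/12.47 = 1.498 m
n = (1/Q)·A·R^(2/3)·S^(1/2) = (1/131) × 18.68 × 1.309 × 0.08485 = 0.01584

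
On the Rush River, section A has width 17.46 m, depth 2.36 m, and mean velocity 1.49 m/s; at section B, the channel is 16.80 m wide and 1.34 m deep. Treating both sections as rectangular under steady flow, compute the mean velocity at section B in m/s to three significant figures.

2.73 m/s

Q = A₁V₁ = (17.46×2.36) × 1.49 = 61.40 m³/s
A₂ = 16.80 × 1.34 = 22.51 m²
V₂ = Q/A₂ = 61.40/22.51 = 2.727 m/s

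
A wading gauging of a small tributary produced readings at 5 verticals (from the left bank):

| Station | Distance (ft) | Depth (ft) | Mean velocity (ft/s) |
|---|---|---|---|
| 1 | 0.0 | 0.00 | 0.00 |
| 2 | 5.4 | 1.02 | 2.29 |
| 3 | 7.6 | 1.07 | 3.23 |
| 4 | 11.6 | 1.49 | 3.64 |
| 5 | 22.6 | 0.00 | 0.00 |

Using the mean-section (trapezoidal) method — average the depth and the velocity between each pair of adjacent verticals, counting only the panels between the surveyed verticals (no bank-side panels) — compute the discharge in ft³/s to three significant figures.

42.0 ft³/s

Panel 1-2: Δb = 5.4 ft, d̄ = (0.00+1.02)/2 = 0.51, v̄ = (0.00+2.29)/2 = 1.145 → q = 5.4×0.51×1.145 = 3.153 ft³/s
Panel 2-3: Δb = 2.2 ft, d̄ = (1.02+1.07)/2 = 1.045, v̄ = (2.29+3.23)/2 = 2.76 → q = 2.2×1.045×2.76 = 6.345 ft³/s
Panel 3-4: Δb = 4 ft, d̄ = (1.07+1.49)/2 = 1.28, v̄ = (3.23+3.64)/2 = 3.435 → q = 4×1.28×3.435 = 17.59 ft³/s
Panel 4-5: Δb = 11 ft, d̄ = (1.49+0.00)/2 = 0.745, v̄ = (3.64+0.00)/2 = 1.82 → q = 11×0.745×1.82 = 14.91 ft³/s
Q = Σ q = 42.00 ft³/s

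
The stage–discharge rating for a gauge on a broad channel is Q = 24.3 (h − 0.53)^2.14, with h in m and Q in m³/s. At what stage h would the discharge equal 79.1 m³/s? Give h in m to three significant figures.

2.27 m

h − h₀ = (Q/C)^(1/b) = (79.1/24.3)^(1/2.14) = 1.736 m
h = 0.53 + 1.736 = 2.266 m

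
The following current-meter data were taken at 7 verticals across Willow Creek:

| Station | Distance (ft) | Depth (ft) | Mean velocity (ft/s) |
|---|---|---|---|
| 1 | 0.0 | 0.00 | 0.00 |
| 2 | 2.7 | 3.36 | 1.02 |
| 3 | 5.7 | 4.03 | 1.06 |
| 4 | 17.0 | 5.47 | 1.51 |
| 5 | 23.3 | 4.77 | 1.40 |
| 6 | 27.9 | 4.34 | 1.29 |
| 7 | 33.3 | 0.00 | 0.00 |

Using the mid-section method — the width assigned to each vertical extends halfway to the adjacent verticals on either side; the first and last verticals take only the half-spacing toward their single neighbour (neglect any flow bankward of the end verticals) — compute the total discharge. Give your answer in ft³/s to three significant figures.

w_2 = (5.7 − 0.0)/2 = 2.85 ft; q_2 = 1.02 × 3.36 × 2.85 = 9.768 ft³/s
w_3 = (17.0 − 2.7)/2 = 7.15 ft; q_3 = 1.06 × 4.03 × 7.15 = 30.54 ft³/s
w_4 = (23.3 − 5.7)/2 = 8.8 ft; q_4 = 1.51 × 5.47 × 8.8 = 72.69 ft³/s
w_5 = (27.9 − 17.0)/2 = 5.45 ft; q_5 = 1.40 × 4.77 × 5.45 = 36.40 ft³/s
w_6 = (33.3 − 23.3)/2 = 5 ft; q_6 = 1.29 × 4.34 × 5 = 27.99 ft³/s
Stations 1, 7 contribute zero (depth or velocity is 0).
Q = Σ qᵢ = 177.4 ft³/s

177 ft³/s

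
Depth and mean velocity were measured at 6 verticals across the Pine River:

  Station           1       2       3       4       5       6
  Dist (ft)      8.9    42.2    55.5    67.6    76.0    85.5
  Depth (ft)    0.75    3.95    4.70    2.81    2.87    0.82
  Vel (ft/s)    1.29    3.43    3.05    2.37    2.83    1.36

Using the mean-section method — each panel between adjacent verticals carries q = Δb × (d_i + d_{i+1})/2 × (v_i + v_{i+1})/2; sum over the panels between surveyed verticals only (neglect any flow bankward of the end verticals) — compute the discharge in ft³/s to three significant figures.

593 ft³/s

Panel 1-2: Δb = 33.3 ft, d̄ = (0.75+3.95)/2 = 2.35, v̄ = (1.29+3.43)/2 = 2.36 → q = 33.3×2.35×2.36 = 184.7 ft³/s
Panel 2-3: Δb = 13.3 ft, d̄ = (3.95+4.70)/2 = 4.325, v̄ = (3.43+3.05)/2 = 3.24 → q = 13.3×4.325×3.24 = 186.4 ft³/s
Panel 3-4: Δb = 12.1 ft, d̄ = (4.70+2.81)/2 = 3.755, v̄ = (3.05+2.37)/2 = 2.71 → q = 12.1×3.755×2.71 = 123.1 ft³/s
Panel 4-5: Δb = 8.4 ft, d̄ = (2.81+2.87)/2 = 2.84, v̄ = (2.37+2.83)/2 = 2.6 → q = 8.4×2.84×2.6 = 62.03 ft³/s
Panel 5-6: Δb = 9.5 ft, d̄ = (2.87+0.82)/2 = 1.845, v̄ = (2.83+1.36)/2 = 2.095 → q = 9.5×1.845×2.095 = 36.72 ft³/s
Q = Σ q = 592.9 ft³/s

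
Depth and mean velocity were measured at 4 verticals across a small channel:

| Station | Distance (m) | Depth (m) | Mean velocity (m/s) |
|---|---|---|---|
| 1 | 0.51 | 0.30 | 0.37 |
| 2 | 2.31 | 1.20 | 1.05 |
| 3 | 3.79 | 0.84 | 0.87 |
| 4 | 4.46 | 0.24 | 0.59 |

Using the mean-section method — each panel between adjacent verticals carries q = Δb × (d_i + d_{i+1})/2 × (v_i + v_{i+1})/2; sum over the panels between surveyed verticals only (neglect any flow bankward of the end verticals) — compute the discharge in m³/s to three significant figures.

2.67 m³/s

Panel 1-2: Δb = 1.8 m, d̄ = (0.30+1.20)/2 = 0.75, v̄ = (0.37+1.05)/2 = 0.71 → q = 1.8×0.75×0.71 = 0.9585 m³/s
Panel 2-3: Δb = 1.48 m, d̄ = (1.20+0.84)/2 = 1.02, v̄ = (1.05+0.87)/2 = 0.96 → q = 1.48×1.02×0.96 = 1.449 m³/s
Panel 3-4: Δb = 0.67 m, d̄ = (0.84+0.24)/2 = 0.54, v̄ = (0.87+0.59)/2 = 0.73 → q = 0.67×0.54×0.73 = 0.2641 m³/s
Q = Σ q = 2.672 m³/s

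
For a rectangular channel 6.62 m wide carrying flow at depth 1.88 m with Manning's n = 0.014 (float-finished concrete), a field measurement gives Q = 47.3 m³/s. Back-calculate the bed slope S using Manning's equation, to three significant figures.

0.00222

A = b·y = 6.62 × 1.88 = 12.45 m²
P = b + 2y = 6.62 + 2×1.88 = 10.38 m
R = A/P = 12.45/10.38 = 1.199 m
S = (Q·n / (1·A·R^(2/3)))² = (47.3×0.014 / (1×12.45×1.129))² = 0.002223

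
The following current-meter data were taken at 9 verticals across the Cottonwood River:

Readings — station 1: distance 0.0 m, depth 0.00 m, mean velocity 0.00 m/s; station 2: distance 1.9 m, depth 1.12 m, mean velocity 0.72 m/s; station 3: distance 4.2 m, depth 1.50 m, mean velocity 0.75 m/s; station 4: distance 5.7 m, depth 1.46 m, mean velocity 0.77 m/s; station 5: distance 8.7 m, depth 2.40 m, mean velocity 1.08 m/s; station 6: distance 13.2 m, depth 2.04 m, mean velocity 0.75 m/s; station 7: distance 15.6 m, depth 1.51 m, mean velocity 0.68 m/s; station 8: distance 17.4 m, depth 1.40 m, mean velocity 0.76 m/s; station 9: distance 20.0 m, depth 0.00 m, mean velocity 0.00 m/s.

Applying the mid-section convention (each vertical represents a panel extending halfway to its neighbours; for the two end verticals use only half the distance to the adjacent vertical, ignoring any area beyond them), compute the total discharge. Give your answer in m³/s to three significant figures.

w_2 = (4.2 − 0.0)/2 = 2.1 m; q_2 = 0.72 × 1.12 × 2.1 = 1.693 m³/s
w_3 = (5.7 − 1.9)/2 = 1.9 m; q_3 = 0.75 × 1.50 × 1.9 = 2.138 m³/s
w_4 = (8.7 − 4.2)/2 = 2.25 m; q_4 = 0.77 × 1.46 × 2.25 = 2.529 m³/s
w_5 = (13.2 − 5.7)/2 = 3.75 m; q_5 = 1.08 × 2.40 × 3.75 = 9.720 m³/s
w_6 = (15.6 − 8.7)/2 = 3.45 m; q_6 = 0.75 × 2.04 × 3.45 = 5.279 m³/s
w_7 = (17.4 − 13.2)/2 = 2.1 m; q_7 = 0.68 × 1.51 × 2.1 = 2.156 m³/s
w_8 = (20.0 − 15.6)/2 = 2.2 m; q_8 = 0.76 × 1.40 × 2.2 = 2.341 m³/s
Stations 1, 9 contribute zero (depth or velocity is 0).
Q = Σ qᵢ = 25.86 m³/s

25.9 m³/s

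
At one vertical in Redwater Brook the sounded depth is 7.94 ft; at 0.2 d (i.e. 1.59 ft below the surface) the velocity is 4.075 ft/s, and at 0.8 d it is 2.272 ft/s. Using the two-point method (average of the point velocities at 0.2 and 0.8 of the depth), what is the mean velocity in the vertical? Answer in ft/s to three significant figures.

v̄ = (4.075 + 2.272) / 2 = 3.174 ft/s

3.17 ft/s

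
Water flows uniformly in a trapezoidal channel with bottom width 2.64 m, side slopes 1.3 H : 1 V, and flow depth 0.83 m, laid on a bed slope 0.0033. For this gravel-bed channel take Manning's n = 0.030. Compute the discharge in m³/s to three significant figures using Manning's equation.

4.09 m³/s

A = (b + z·y)·y = (2.64 + 1.3×0.83)×0.83 = 3.087 m²
P = b + 2y√(1+z²) = 2.64 + 2×0.83×√(1+1.3²) = 5.363 m
R = A/P = 3.087/5.363 = 0.5756 m
Q = (1/n)·A·R^(2/3)·S^(1/2) = (1/0.030) × 3.087 × 0.5756^(2/3) × 0.0033^(1/2) = 4.090 m³/s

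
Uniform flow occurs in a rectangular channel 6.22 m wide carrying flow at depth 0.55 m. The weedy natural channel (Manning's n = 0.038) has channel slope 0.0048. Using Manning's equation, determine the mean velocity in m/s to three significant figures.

A = b·y = 6.22 × 0.55 = 3.421 m²
P = b + 2y = 6.22 + 2×0.55 = 7.320 m
R = A/P = 3.421/7.320 = 0.4673 m
Q = (1/n)·A·R^(2/3)·S^(1/2) = (1/0.038) × 3.421 × 0.4673^(2/3) × 0.0048^(1/2) = 3.756 m³/s
V = Q/A = 3.756/3.421 = 1.098 m/s

1.10 m/s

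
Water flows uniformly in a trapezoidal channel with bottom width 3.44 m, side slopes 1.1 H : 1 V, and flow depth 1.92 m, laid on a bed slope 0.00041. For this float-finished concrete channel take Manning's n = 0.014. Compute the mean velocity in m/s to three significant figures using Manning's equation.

A = (b + z·y)·y = (3.44 + 1.1×1.92)×1.92 = 10.66 m²
P = b + 2y√(1+z²) = 3.44 + 2×1.92×√(1+1.1²) = 9.149 m
R = A/P = 10.66/9.149 = 1.165 m
Q = (1/n)·A·R^(2/3)·S^(1/2) = (1/0.014) × 10.66 × 1.165^(2/3) × 0.00041^(1/2) = 17.07 m³/s
V = Q/A = 17.07/10.66 = 1.602 m/s

1.60 m/s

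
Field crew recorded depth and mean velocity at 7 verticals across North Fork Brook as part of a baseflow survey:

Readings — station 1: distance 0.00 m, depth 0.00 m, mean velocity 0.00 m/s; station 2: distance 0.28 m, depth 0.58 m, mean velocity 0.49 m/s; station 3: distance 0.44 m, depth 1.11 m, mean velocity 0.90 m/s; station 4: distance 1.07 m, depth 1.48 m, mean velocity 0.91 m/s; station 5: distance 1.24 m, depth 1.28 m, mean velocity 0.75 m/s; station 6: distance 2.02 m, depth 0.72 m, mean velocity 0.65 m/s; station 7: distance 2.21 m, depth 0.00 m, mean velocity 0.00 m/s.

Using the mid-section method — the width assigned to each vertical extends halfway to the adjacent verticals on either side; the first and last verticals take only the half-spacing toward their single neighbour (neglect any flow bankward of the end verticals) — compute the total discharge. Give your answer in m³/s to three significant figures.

w_2 = (0.44 − 0.00)/2 = 0.22 m; q_2 = 0.49 × 0.58 × 0.22 = 0.06252 m³/s
w_3 = (1.07 − 0.28)/2 = 0.395 m; q_3 = 0.90 × 1.11 × 0.395 = 0.3946 m³/s
w_4 = (1.24 − 0.44)/2 = 0.4 m; q_4 = 0.91 × 1.48 × 0.4 = 0.5387 m³/s
w_5 = (2.02 − 1.07)/2 = 0.475 m; q_5 = 0.75 × 1.28 × 0.475 = 0.4560 m³/s
w_6 = (2.21 − 1.24)/2 = 0.485 m; q_6 = 0.65 × 0.72 × 0.485 = 0.2270 m³/s
Stations 1, 7 contribute zero (depth or velocity is 0).
Q = Σ qᵢ = 1.679 m³/s

1.68 m³/s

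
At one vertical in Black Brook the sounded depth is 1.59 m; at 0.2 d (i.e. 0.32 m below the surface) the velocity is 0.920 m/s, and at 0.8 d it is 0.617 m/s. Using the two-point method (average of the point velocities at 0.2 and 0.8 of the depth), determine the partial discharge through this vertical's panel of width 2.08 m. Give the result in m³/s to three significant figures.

v̄ = (0.920 + 0.617) / 2 = 0.7685 m/s
q = v̄ × d × w = 0.7685 × 1.59 × 2.08 = 2.542 m³/s

2.54 m³/s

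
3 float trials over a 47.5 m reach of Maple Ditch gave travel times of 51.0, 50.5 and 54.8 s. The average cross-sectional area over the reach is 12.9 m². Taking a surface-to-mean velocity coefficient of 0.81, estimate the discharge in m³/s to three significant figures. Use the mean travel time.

t̄ = (51.0 + 50.5 + 54.8) / 3 = 52.1 s
v_surface = L / t̄ = 47.5 / 52.1 = 0.9117 m/s
v_mean = 0.81 × 0.9117 = 0.7385 m/s
Q = A × v_mean = 12.9 × 0.7385 = 9.526 m³/s

9.53 m³/s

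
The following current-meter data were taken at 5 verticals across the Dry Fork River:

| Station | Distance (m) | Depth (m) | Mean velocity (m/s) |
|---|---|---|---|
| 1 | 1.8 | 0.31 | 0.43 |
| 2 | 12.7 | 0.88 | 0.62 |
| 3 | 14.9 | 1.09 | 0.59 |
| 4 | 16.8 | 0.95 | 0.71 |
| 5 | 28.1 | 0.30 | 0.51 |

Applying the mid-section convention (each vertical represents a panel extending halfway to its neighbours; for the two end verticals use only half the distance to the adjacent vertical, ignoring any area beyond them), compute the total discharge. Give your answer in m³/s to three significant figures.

10.9 m³/s

w_1 = (12.7 − 1.8)/2 = 5.45 m; q_1 = 0.43 × 0.31 × 5.45 = 0.7265 m³/s
w_2 = (14.9 − 1.8)/2 = 6.55 m; q_2 = 0.62 × 0.88 × 6.55 = 3.574 m³/s
w_3 = (16.8 − 12.7)/2 = 2.05 m; q_3 = 0.59 × 1.09 × 2.05 = 1.318 m³/s
w_4 = (28.1 − 14.9)/2 = 6.6 m; q_4 = 0.71 × 0.95 × 6.6 = 4.452 m³/s
w_5 = (28.1 − 16.8)/2 = 5.65 m; q_5 = 0.51 × 0.30 × 5.65 = 0.8645 m³/s
Q = Σ qᵢ = 10.93 m³/s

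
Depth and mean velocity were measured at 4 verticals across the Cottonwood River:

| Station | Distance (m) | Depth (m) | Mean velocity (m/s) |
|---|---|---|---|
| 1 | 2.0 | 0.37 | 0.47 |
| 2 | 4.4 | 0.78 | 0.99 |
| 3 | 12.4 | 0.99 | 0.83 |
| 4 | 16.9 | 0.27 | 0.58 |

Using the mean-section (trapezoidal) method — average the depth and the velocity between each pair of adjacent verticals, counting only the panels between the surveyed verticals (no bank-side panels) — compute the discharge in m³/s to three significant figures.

9.45 m³/s

Panel 1-2: Δb = 2.4 m, d̄ = (0.37+0.78)/2 = 0.575, v̄ = (0.47+0.99)/2 = 0.73 → q = 2.4×0.575×0.73 = 1.007 m³/s
Panel 2-3: Δb = 8 m, d̄ = (0.78+0.99)/2 = 0.885, v̄ = (0.99+0.83)/2 = 0.91 → q = 8×0.885×0.91 = 6.443 m³/s
Panel 3-4: Δb = 4.5 m, d̄ = (0.99+0.27)/2 = 0.63, v̄ = (0.83+0.58)/2 = 0.705 → q = 4.5×0.63×0.705 = 1.999 m³/s
Q = Σ q = 9.449 m³/s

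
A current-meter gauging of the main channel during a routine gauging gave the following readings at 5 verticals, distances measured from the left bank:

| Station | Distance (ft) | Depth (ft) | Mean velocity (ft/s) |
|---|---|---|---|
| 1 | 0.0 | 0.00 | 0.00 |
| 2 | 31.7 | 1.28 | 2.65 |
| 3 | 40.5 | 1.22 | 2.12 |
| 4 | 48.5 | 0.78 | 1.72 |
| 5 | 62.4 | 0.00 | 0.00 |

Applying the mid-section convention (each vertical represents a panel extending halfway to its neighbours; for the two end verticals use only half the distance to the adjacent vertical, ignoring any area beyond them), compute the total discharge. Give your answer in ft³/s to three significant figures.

w_2 = (40.5 − 0.0)/2 = 20.25 ft; q_2 = 2.65 × 1.28 × 20.25 = 68.69 ft³/s
w_3 = (48.5 − 31.7)/2 = 8.4 ft; q_3 = 2.12 × 1.22 × 8.4 = 21.73 ft³/s
w_4 = (62.4 − 40.5)/2 = 10.95 ft; q_4 = 1.72 × 0.78 × 10.95 = 14.69 ft³/s
Stations 1, 5 contribute zero (depth or velocity is 0).
Q = Σ qᵢ = 105.1 ft³/s

105 ft³/s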